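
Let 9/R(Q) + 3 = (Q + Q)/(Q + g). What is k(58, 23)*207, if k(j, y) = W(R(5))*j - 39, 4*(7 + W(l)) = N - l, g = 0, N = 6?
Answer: -94185/2 ≈ -47093.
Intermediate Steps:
R(Q) = -9 (R(Q) = 9/(-3 + (Q + Q)/(Q + 0)) = 9/(-3 + (2*Q)/Q) = 9/(-3 + 2) = 9/(-1) = 9*(-1) = -9)
W(l) = -11/2 - l/4 (W(l) = -7 + (6 - l)/4 = -7 + (3/2 - l/4) = -11/2 - l/4)
k(j, y) = -39 - 13*j/4 (k(j, y) = (-11/2 - ¼*(-9))*j - 39 = (-11/2 + 9/4)*j - 39 = -13*j/4 - 39 = -39 - 13*j/4)
k(58, 23)*207 = (-39 - 13/4*58)*207 = (-39 - 377/2)*207 = -455/2*207 = -94185/2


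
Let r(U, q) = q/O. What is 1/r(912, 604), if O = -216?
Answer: -54/151 ≈ -0.35762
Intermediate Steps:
r(U, q) = -q/216 (r(U, q) = q/(-216) = q*(-1/216) = -q/216)
1/r(912, 604) = 1/(-1/216*604) = 1/(-151/54) = -54/151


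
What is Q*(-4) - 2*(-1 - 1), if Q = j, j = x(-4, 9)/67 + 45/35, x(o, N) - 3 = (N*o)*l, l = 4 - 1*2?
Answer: 1396/469 ≈ 2.9765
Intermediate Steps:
l = 2 (l = 4 - 2 = 2)
x(o, N) = 3 + 2*N*o (x(o, N) = 3 + (N*o)*2 = 3 + 2*N*o)
j = 120/469 (j = (3 + 2*9*(-4))/67 + 45/35 = (3 - 72)*(1/67) + 45*(1/35) = -69*1/67 + 9/7 = -69/67 + 9/7 = 120/469 ≈ 0.25586)
Q = 120/469 ≈ 0.25586
Q*(-4) - 2*(-1 - 1) = (120/469)*(-4) - 2*(-1 - 1) = -480/469 - 2*(-2) = -480/469 + 4 = 1396/469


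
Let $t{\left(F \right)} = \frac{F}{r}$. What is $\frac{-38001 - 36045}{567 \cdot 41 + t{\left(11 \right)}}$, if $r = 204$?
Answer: $- \frac{15105384}{4742399} \approx -3.1852$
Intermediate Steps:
$t{\left(F \right)} = \frac{F}{204}$
$\frac{-38001 - 36045}{567 \cdot 41 + t{\left(11 \right)}} = \frac{-38001 - 36045}{567 \cdot 41 + \frac{1}{204} \cdot 11} = - \frac{74046}{23247 + \frac{11}{204}} = - \frac{74046}{\frac{4742399}{204}} = \left(-74046\right) \frac{204}{4742399} = - \frac{15105384}{4742399}$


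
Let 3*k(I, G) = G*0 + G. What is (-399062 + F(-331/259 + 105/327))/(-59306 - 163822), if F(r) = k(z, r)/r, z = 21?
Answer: 1197185/669384 ≈ 1.7885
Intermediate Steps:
k(I, G) = G/3 (k(I, G) = (G*0 + G)/3 = (0 + G)/3 = G/3)
F(r) = ⅓ (F(r) = (r/3)/r = ⅓)
(-399062 + F(-331/259 + 105/327))/(-59306 - 163822) = (-399062 + ⅓)/(-59306 - 163822) = -1197185/3/(-223128) = -1197185/3*(-1/223128) = 1197185/669384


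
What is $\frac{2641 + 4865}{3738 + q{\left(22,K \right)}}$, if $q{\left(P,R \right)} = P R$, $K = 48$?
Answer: $\frac{1251}{799} \approx 1.5657$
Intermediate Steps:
$\frac{2641 + 4865}{3738 + q{\left(22,K \right)}} = \frac{2641 + 4865}{3738 + 22 \cdot 48} = \frac{7506}{3738 + 1056} = \frac{7506}{4794} = 7506 \cdot \frac{1}{4794} = \frac{1251}{799}$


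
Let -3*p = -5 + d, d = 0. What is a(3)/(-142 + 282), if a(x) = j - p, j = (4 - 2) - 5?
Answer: -1/30 ≈ -0.033333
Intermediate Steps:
j = -3 (j = 2 - 5 = -3)
p = 5/3 (p = -(-5 + 0)/3 = -⅓*(-5) = 5/3 ≈ 1.6667)
a(x) = -14/3 (a(x) = -3 - 1*5/3 = -3 - 5/3 = -14/3)
a(3)/(-142 + 282) = -14/(3*(-142 + 282)) = -14/3/140 = -14/3*1/140 = -1/30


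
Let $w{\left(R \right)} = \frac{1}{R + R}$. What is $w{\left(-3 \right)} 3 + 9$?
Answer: $\frac{17}{2} \approx 8.5$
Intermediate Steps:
$w{\left(R \right)} = \frac{1}{2 R}$
$w{\left(-3 \right)} 3 + 9 = \frac{1}{2 \left(-3\right)} 3 + 9 = \frac{1}{2} \left(- \frac{1}{3}\right) 3 + 9 = \left(- \frac{1}{6}\right) 3 + 9 = - \frac{1}{2} + 9 = \frac{17}{2}$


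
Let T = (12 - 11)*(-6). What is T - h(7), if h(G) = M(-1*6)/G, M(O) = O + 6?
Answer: -6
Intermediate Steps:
M(O) = 6 + O
h(G) = 0 (h(G) = (6 - 1*6)/G = (6 - 6)/G = 0/G = 0)
T = -6 (T = 1*(-6) = -6)
T - h(7) = -6 - 1*0 = -6 + 0 = -6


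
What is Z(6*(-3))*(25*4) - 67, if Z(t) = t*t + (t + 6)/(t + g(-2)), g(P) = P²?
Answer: 226931/7 ≈ 32419.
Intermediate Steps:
Z(t) = t² + (6 + t)/(4 + t) (Z(t) = t*t + (t + 6)/(t + (-2)²) = t² + (6 + t)/(t + 4) = t² + (6 + t)/(4 + t))
Z(6*(-3))*(25*4) - 67 = ((6 + 6*(-3) + (6*(-3))³ + 4*(6*(-3))²)/(4 + 6*(-3)))*(25*4) - 67 = ((6 - 18 + (-18)³ + 4*(-18)²)/(4 - 18))*100 - 67 = ((6 - 18 - 5832 + 4*324)/(-14))*100 - 67 = -(6 - 18 - 5832 + 1296)/14*100 - 67 = -1/14*(-4548)*100 - 67 = (2274/7)*100 - 67 = 227400/7 - 67 = 226931/7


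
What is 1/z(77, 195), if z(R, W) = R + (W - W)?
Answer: 1/77 ≈ 0.012987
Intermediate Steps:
z(R, W) = R (z(R, W) = R + 0 = R)
1/z(77, 195) = 1/77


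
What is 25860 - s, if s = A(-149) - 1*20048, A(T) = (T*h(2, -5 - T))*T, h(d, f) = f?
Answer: -3151036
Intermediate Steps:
A(T) = T²*(-5 - T) (A(T) = (T*(-5 - T))*T = T²*(-5 - T))
s = 3176896 (s = (-149)²*(-5 - 1*(-149)) - 1*20048 = 22201*(-5 + 149) - 20048 = 22201*144 - 20048 = 3196944 - 20048 = 3176896)
25860 - s = 25860 - 1*3176896 = 25860 - 3176896 = -3151036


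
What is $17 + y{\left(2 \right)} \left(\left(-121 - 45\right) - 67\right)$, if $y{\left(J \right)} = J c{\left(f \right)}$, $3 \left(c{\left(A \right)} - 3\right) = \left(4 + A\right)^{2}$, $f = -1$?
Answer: $-2779$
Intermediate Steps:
$c{\left(A \right)} = 3 + \frac{\left(4 + A\right)^{2}}{3}$
$y{\left(J \right)} = 6 J$ ($y{\left(J \right)} = J \left(3 + \frac{\left(4 - 1\right)^{2}}{3}\right) = J \left(3 + \frac{3^{2}}{3}\right) = J \left(3 + \frac{1}{3} \cdot 9\right) = J \left(3 + 3\right) = J 6 = 6 J$)
$17 + y{\left(2 \right)} \left(\left(-121 - 45\right) - 67\right) = 17 + 6 \cdot 2 \left(\left(-121 - 45\right) - 67\right) = 17 + 12 \left(-166 - 67\right) = 17 + 12 \left(-233\right) = 17 - 2796 = -2779$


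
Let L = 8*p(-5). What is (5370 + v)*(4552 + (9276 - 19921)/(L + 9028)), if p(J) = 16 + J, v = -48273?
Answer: -1779847558461/9116 ≈ -1.9524e+8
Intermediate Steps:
L = 88 (L = 8*(16 - 5) = 8*11 = 88)
(5370 + v)*(4552 + (9276 - 19921)/(L + 9028)) = (5370 - 48273)*(4552 + (9276 - 19921)/(88 + 9028)) = -42903*(4552 - 10645/9116) = -42903*41485387/9116 = -1779847558461/9116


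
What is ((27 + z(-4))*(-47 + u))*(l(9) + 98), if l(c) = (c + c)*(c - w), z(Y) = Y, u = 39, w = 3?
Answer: -37904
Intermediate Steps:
l(c) = 2*c*(-3 + c) (l(c) = (c + c)*(c - 1*3) = (2*c)*(c - 3) = (2*c)*(-3 + c) = 2*c*(-3 + c))
((27 + z(-4))*(-47 + u))*(l(9) + 98) = ((27 - 4)*(-47 + 39))*(2*9*(-3 + 9) + 98) = (23*(-8))*(2*9*6 + 98) = -184*(108 + 98) = -184*206 = -37904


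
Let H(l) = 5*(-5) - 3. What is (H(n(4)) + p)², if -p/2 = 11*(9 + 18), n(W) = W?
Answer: 386884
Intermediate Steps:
p = -594 (p = -22*(9 + 18) = -22*27 = -2*297 = -594)
H(l) = -28 (H(l) = -25 - 3 = -28)
(H(n(4)) + p)² = (-28 - 594)² = (-622)² = 386884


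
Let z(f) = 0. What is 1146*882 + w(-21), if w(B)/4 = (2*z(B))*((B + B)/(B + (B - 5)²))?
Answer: 1010772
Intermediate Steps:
w(B) = 0 (w(B) = 4*((2*0)*((B + B)/(B + (B - 5)²))) = 4*(0*((2*B)/(B + (-5 + B)²))) = 4*(0*(2*B/(B + (-5 + B)²))) = 4*0 = 0)
1146*882 + w(-21) = 1146*882 + 0 = 1010772 + 0 = 1010772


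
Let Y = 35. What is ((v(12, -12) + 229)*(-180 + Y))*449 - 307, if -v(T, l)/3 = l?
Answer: -17253132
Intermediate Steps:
v(T, l) = -3*l
((v(12, -12) + 229)*(-180 + Y))*449 - 307 = ((-3*(-12) + 229)*(-180 + 35))*449 - 307 = ((36 + 229)*(-145))*449 - 307 = (265*(-145))*449 - 307 = -38425*449 - 307 = -17252825 - 307 = -17253132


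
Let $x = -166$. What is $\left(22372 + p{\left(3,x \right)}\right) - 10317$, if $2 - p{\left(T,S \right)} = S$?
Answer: $12223$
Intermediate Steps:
$p{\left(T,S \right)} = 2 - S$
$\left(22372 + p{\left(3,x \right)}\right) - 10317 = \left(22372 + \left(2 - -166\right)\right) - 10317 = \left(22372 + \left(2 + 166\right)\right) - 10317 = \left(22372 + 168\right) - 10317 = 22540 - 10317 = 12223$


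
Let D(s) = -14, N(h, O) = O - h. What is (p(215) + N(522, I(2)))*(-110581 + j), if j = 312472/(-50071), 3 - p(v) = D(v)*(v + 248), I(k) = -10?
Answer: -32963033293019/50071 ≈ -6.5833e+8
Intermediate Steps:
p(v) = 3475 + 14*v (p(v) = 3 - (-14)*(v + 248) = 3 - (-14)*(248 + v) = 3 - (-3472 - 14*v) = 3 + (3472 + 14*v) = 3475 + 14*v)
j = -312472/50071 (j = 312472*(-1/50071) = -312472/50071 ≈ -6.2406)
(p(215) + N(522, I(2)))*(-110581 + j) = ((3475 + 14*215) + (-10 - 1*522))*(-110581 - 312472/50071) = ((3475 + 3010) + (-10 - 522))*(-5537213723/50071) = (6485 - 532)*(-5537213723/50071) = 5953*(-5537213723/50071) = -32963033293019/50071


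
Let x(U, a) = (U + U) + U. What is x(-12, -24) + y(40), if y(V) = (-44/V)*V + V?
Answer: -40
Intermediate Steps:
y(V) = -44 + V
x(U, a) = 3*U (x(U, a) = 2*U + U = 3*U)
x(-12, -24) + y(40) = 3*(-12) + (-44 + 40) = -36 - 4 = -40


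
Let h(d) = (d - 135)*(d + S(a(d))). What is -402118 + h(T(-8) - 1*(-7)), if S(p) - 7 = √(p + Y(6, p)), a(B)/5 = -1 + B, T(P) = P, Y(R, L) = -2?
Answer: -402934 - 272*I*√3 ≈ -4.0293e+5 - 471.12*I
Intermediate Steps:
a(B) = -5 + 5*B (a(B) = 5*(-1 + B) = -5 + 5*B)
S(p) = 7 + √(-2 + p) (S(p) = 7 + √(p - 2) = 7 + √(-2 + p))
h(d) = (-135 + d)*(7 + d + √(-7 + 5*d)) (h(d) = (d - 135)*(d + (7 + √(-2 + (-5 + 5*d)))) = (-135 + d)*(d + (7 + √(-7 + 5*d))) = (-135 + d)*(7 + d + √(-7 + 5*d)))
-402118 + h(T(-8) - 1*(-7)) = -402118 + (-945 + (-8 - 1*(-7))² - 135*√(-7 + 5*(-8 - 1*(-7))) - 128*(-8 - 1*(-7)) + (-8 - 1*(-7))*√(-7 + 5*(-8 - 1*(-7)))) = -402118 + (-945 + (-8 + 7)² - 135*√(-7 + 5*(-8 + 7)) - 128*(-8 + 7) + (-8 + 7)*√(-7 + 5*(-8 + 7))) = -402118 + (-945 + (-1)² - 135*√(-7 + 5*(-1)) - 128*(-1) - √(-7 + 5*(-1))) = -402118 + (-945 + 1 - 135*√(-7 - 5) + 128 - √(-7 - 5)) = -402118 + (-945 + 1 - 270*I*√3 + 128 - √(-12)) = -402118 + (-945 + 1 - 270*I*√3 + 128 - 2*I*√3) = -402118 + (-816 - 272*I*√3) = -402934 - 272*I*√3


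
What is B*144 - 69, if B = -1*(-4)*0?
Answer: -69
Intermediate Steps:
B = 0 (B = 4*0 = 0)
B*144 - 69 = 0*144 - 69 = 0 - 69 = -69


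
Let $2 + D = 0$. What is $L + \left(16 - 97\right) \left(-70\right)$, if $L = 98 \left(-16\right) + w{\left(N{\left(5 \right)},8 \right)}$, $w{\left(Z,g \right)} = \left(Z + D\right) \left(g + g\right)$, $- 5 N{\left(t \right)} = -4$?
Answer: $\frac{20414}{5} \approx 4082.8$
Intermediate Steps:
$D = -2$ ($D = -2 + 0 = -2$)
$N{\left(t \right)} = \frac{4}{5}$ ($N{\left(t \right)} = \left(- \frac{1}{5}\right) \left(-4\right) = \frac{4}{5}$)
$w{\left(Z,g \right)} = 2 g \left(-2 + Z\right)$ ($w{\left(Z,g \right)} = \left(Z - 2\right) \left(g + g\right) = \left(-2 + Z\right) 2 g = 2 g \left(-2 + Z\right)$)
$L = - \frac{7936}{5}$ ($L = 98 \left(-16\right) + 2 \cdot 8 \left(-2 + \frac{4}{5}\right) = -1568 + 2 \cdot 8 \left(- \frac{6}{5}\right) = -1568 - \frac{96}{5} = - \frac{7936}{5} \approx -1587.2$)
$L + \left(16 - 97\right) \left(-70\right) = - \frac{7936}{5} + \left(16 - 97\right) \left(-70\right) = - \frac{7936}{5} - -5670 = - \frac{7936}{5} + 5670 = \frac{20414}{5}$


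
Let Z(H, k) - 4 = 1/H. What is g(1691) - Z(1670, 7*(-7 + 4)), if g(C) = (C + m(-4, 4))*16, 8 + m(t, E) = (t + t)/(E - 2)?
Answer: 44856199/1670 ≈ 26860.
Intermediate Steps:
m(t, E) = -8 + 2*t/(-2 + E) (m(t, E) = -8 + (t + t)/(E - 2) = -8 + (2*t)/(-2 + E) = -8 + 2*t/(-2 + E))
Z(H, k) = 4 + 1/H
g(C) = -192 + 16*C (g(C) = (C + 2*(8 - 4 - 4*4)/(-2 + 4))*16 = (C + 2*(8 - 4 - 16)/2)*16 = (C + 2*(1/2)*(-12))*16 = (C - 12)*16 = (-12 + C)*16 = -192 + 16*C)
g(1691) - Z(1670, 7*(-7 + 4)) = (-192 + 16*1691) - (4 + 1/1670) = (-192 + 27056) - (4 + 1/1670) = 26864 - 1*6681/1670 = 26864 - 6681/1670 = 44856199/1670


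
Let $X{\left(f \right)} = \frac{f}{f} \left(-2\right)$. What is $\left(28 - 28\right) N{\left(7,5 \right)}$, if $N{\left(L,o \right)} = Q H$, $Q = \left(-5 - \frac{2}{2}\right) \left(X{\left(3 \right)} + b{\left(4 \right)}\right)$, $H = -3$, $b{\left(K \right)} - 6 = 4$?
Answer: $0$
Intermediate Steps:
$b{\left(K \right)} = 10$ ($b{\left(K \right)} = 6 + 4 = 10$)
$X{\left(f \right)} = -2$ ($X{\left(f \right)} = 1 \left(-2\right) = -2$)
$Q = -48$ ($Q = \left(-5 - \frac{2}{2}\right) \left(-2 + 10\right) = \left(-5 - 1\right) 8 = \left(-6\right) 8 = -48$)
$N{\left(L,o \right)} = 144$ ($N{\left(L,o \right)} = \left(-48\right) \left(-3\right) = 144$)
$\left(28 - 28\right) N{\left(7,5 \right)} = \left(28 - 28\right) 144 = 0 \cdot 144 = 0$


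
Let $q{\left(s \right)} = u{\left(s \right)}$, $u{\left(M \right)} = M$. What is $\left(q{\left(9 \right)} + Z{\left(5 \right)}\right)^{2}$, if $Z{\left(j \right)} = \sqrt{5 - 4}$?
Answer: $100$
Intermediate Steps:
$q{\left(s \right)} = s$
$Z{\left(j \right)} = 1$ ($Z{\left(j \right)} = \sqrt{1} = 1$)
$\left(q{\left(9 \right)} + Z{\left(5 \right)}\right)^{2} = \left(9 + 1\right)^{2} = 10^{2} = 100$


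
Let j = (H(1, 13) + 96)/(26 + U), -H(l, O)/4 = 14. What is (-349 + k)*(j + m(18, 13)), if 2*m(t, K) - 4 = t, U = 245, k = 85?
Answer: -797544/271 ≈ -2943.0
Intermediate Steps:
H(l, O) = -56 (H(l, O) = -4*14 = -56)
m(t, K) = 2 + t/2
j = 40/271 (j = (-56 + 96)/(26 + 245) = 40/271 ≈ 0.14760)
(-349 + k)*(j + m(18, 13)) = (-349 + 85)*(40/271 + (2 + (½)*18)) = -264*(40/271 + (2 + 9)) = -264*(40/271 + 11) = -264*3021/271 = -797544/271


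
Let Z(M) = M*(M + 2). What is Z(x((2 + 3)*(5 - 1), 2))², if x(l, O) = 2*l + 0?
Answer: 2822400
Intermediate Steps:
x(l, O) = 2*l
Z(M) = M*(2 + M)
Z(x((2 + 3)*(5 - 1), 2))² = ((2*((2 + 3)*(5 - 1)))*(2 + 2*((2 + 3)*(5 - 1))))² = ((2*(5*4))*(2 + 2*(5*4)))² = ((2*20)*(2 + 2*20))² = (40*(2 + 40))² = (40*42)² = 1680² = 2822400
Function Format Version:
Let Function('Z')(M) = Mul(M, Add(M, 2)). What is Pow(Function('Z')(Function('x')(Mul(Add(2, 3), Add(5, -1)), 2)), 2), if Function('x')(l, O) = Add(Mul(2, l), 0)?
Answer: 2822400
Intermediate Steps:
Function('x')(l, O) = Mul(2, l)
Function('Z')(M) = Mul(M, Add(2, M))
Pow(Function('Z')(Function('x')(Mul(Add(2, 3), Add(5, -1)), 2)), 2) = Pow(Mul(Mul(2, Mul(Add(2, 3), Add(5, -1))), Add(2, Mul(2, Mul(Add(2, 3), Add(5, -1))))), 2) = Pow(Mul(Mul(2, Mul(5, 4)), Add(2, Mul(2, Mul(5, 4)))), 2) = Pow(Mul(Mul(2, 20), Add(2, Mul(2, 20))), 2) = Pow(Mul(40, Add(2, 40)), 2) = Pow(Mul(40, 42), 2) = Pow(1680, 2) = 2822400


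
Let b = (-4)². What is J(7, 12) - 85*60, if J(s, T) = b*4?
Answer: -5036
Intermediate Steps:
b = 16
J(s, T) = 64 (J(s, T) = 16*4 = 64)
J(7, 12) - 85*60 = 64 - 85*60 = 64 - 5100 = -5036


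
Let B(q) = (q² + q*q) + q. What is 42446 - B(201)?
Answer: -38557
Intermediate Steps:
B(q) = q + 2*q² (B(q) = (q² + q²) + q = 2*q² + q = q + 2*q²)
42446 - B(201) = 42446 - 201*(1 + 2*201) = 42446 - 201*(1 + 402) = 42446 - 201*403 = 42446 - 1*81003 = 42446 - 81003 = -38557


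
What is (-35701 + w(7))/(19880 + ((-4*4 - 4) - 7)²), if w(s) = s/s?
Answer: -35700/20609 ≈ -1.7323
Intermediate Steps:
w(s) = 1
(-35701 + w(7))/(19880 + ((-4*4 - 4) - 7)²) = (-35701 + 1)/(19880 + ((-4*4 - 4) - 7)²) = -35700/(19880 + ((-16 - 4) - 7)²) = -35700/(19880 + (-20 - 7)²) = -35700/(19880 + (-27)²) = -35700/(19880 + 729) = -35700/20609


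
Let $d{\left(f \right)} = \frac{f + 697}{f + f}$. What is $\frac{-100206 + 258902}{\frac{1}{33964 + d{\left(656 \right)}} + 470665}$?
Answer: $\frac{172483667176}{511556845897} \approx 0.33717$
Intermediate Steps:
$d{\left(f \right)} = \frac{697 + f}{2 f}$
$\frac{-100206 + 258902}{\frac{1}{33964 + d{\left(656 \right)}} + 470665} = \frac{-100206 + 258902}{\frac{1}{33964 + \frac{697 + 656}{2 \cdot 656}} + 470665} = \frac{158696}{\frac{1}{33964 + \frac{1}{2} \cdot \frac{1}{656} \cdot 1353} + 470665} = \frac{158696}{\frac{1}{33964 + \frac{33}{32}} + 470665} = \frac{158696}{\frac{1}{\frac{1086881}{32}} + 470665} = \frac{158696}{\frac{32}{1086881} + 470665} = \frac{158696}{\frac{511556845897}{1086881}} = 158696 \cdot \frac{1086881}{511556845897} = \frac{172483667176}{511556845897}$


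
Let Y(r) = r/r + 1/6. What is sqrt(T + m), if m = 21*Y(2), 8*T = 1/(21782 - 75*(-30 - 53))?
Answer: sqrt(307481739222)/112028 ≈ 4.9497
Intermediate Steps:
Y(r) = 7/6 (Y(r) = 1 + 1*(1/6) = 1 + 1/6 = 7/6)
T = 1/224056 (T = 1/(8*(21782 - 75*(-30 - 53))) = 1/(8*(21782 - 75*(-83))) = 1/(8*(21782 + 6225)) = (1/8)/28007 = (1/8)*(1/28007) = 1/224056 ≈ 4.4632e-6)
m = 49/2 (m = 21*(7/6) = 49/2 ≈ 24.500)
sqrt(T + m) = sqrt(1/224056 + 49/2) = sqrt(5489373/224056) = sqrt(307481739222)/112028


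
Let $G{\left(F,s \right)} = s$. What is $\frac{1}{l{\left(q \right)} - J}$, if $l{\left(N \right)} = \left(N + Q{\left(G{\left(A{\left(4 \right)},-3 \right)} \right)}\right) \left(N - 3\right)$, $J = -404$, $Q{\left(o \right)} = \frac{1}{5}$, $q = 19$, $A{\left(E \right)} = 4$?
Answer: $\frac{5}{3556} \approx 0.0014061$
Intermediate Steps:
$Q{\left(o \right)} = \frac{1}{5}$
$l{\left(N \right)} = \left(-3 + N\right) \left(\frac{1}{5} + N\right)$ ($l{\left(N \right)} = \left(N + \frac{1}{5}\right) \left(N - 3\right) = \left(\frac{1}{5} + N\right) \left(-3 + N\right) = \left(-3 + N\right) \left(\frac{1}{5} + N\right)$)
$\frac{1}{l{\left(q \right)} - J} = \frac{1}{\left(- \frac{3}{5} + 19^{2} - \frac{266}{5}\right) - -404} = \frac{1}{\left(- \frac{3}{5} + 361 - \frac{266}{5}\right) + 404} = \frac{1}{\frac{1536}{5} + 404} = \frac{1}{\frac{3556}{5}} = \frac{5}{3556}$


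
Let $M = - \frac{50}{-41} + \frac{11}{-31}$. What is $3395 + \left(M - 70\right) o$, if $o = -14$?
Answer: $\frac{5545239}{1271} \approx 4362.9$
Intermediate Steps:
$M = \frac{1099}{1271}$ ($M = \left(-50\right) \left(- \frac{1}{41}\right) + 11 \left(- \frac{1}{31}\right) = \frac{50}{41} - \frac{11}{31} = \frac{1099}{1271} \approx 0.86467$)
$3395 + \left(M - 70\right) o = 3395 + \left(\frac{1099}{1271} - 70\right) \left(-14\right) = 3395 - - \frac{1230194}{1271} = 3395 + \frac{1230194}{1271} = \frac{5545239}{1271}$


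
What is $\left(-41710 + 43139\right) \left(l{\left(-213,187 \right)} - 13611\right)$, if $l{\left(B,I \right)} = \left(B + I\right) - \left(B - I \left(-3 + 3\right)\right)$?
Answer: $-19182896$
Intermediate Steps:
$l{\left(B,I \right)} = I$ ($l{\left(B,I \right)} = \left(B + I\right) - \left(B - I 0\right) = \left(B + I\right) + \left(0 - B\right) = \left(B + I\right) - B = I$)
$\left(-41710 + 43139\right) \left(l{\left(-213,187 \right)} - 13611\right) = \left(-41710 + 43139\right) \left(187 - 13611\right) = 1429 \left(-13424\right) = -19182896$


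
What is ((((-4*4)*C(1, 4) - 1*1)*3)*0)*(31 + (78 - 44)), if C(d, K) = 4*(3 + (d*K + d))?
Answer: 0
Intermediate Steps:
C(d, K) = 12 + 4*d + 4*K*d (C(d, K) = 4*(3 + (K*d + d)) = 4*(3 + (d + K*d)) = 4*(3 + d + K*d) = 12 + 4*d + 4*K*d)
((((-4*4)*C(1, 4) - 1*1)*3)*0)*(31 + (78 - 44)) = ((((-4*4)*(12 + 4*1 + 4*4*1) - 1*1)*3)*0)*(31 + (78 - 44)) = (((-16*(12 + 4 + 16) - 1)*3)*0)*(31 + 34) = (((-16*32 - 1)*3)*0)*65 = (((-512 - 1)*3)*0)*65 = (-513*3*0)*65 = -1539*0*65 = 0*65 = 0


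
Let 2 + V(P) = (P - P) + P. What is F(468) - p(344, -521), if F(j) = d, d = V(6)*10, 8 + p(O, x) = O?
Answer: -296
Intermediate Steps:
p(O, x) = -8 + O
V(P) = -2 + P (V(P) = -2 + ((P - P) + P) = -2 + (0 + P) = -2 + P)
d = 40 (d = (-2 + 6)*10 = 4*10 = 40)
F(j) = 40
F(468) - p(344, -521) = 40 - (-8 + 344) = 40 - 1*336 = 40 - 336 = -296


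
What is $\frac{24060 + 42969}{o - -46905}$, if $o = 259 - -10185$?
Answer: $\frac{67029}{57349} \approx 1.1688$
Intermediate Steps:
$o = 10444$ ($o = 259 + 10185 = 10444$)
$\frac{24060 + 42969}{o - -46905} = \frac{24060 + 42969}{10444 - -46905} = \frac{67029}{10444 + 46905} = \frac{67029}{57349}$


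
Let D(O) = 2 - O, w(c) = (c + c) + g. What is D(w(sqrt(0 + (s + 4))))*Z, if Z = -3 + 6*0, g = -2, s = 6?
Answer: -12 + 6*sqrt(10) ≈ 6.9737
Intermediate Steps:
w(c) = -2 + 2*c (w(c) = (c + c) - 2 = 2*c - 2 = -2 + 2*c)
Z = -3 (Z = -3 + 0 = -3)
D(w(sqrt(0 + (s + 4))))*Z = (2 - (-2 + 2*sqrt(0 + (6 + 4))))*(-3) = (2 - (-2 + 2*sqrt(0 + 10)))*(-3) = (2 - (-2 + 2*sqrt(10)))*(-3) = (2 + (2 - 2*sqrt(10)))*(-3) = (4 - 2*sqrt(10))*(-3) = -12 + 6*sqrt(10)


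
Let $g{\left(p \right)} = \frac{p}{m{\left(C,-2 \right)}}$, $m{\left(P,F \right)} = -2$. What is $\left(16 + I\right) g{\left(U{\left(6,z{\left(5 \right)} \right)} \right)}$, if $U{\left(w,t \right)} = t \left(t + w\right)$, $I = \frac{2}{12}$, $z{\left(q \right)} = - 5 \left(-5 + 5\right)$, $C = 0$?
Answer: $0$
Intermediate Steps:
$z{\left(q \right)} = 0$ ($z{\left(q \right)} = \left(-5\right) 0 = 0$)
$I = \frac{1}{6}$ ($I = 2 \cdot \frac{1}{12} = \frac{1}{6} \approx 0.16667$)
$g{\left(p \right)} = - \frac{p}{2}$ ($g{\left(p \right)} = \frac{p}{-2} = p \left(- \frac{1}{2}\right) = - \frac{p}{2}$)
$\left(16 + I\right) g{\left(U{\left(6,z{\left(5 \right)} \right)} \right)} = \left(16 + \frac{1}{6}\right) \left(- \frac{0 \left(0 + 6\right)}{2}\right) = \frac{97 \left(- \frac{0 \cdot 6}{2}\right)}{6} = \frac{97 \left(\left(- \frac{1}{2}\right) 0\right)}{6} = \frac{97}{6} \cdot 0 = 0$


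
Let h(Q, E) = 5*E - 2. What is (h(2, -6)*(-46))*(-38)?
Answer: -55936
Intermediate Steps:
h(Q, E) = -2 + 5*E
(h(2, -6)*(-46))*(-38) = ((-2 + 5*(-6))*(-46))*(-38) = ((-2 - 30)*(-46))*(-38) = -32*(-46)*(-38) = 1472*(-38) = -55936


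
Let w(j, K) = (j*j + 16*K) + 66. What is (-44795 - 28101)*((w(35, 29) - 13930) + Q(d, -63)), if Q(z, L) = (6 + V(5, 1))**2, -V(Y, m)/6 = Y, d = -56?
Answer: 845520704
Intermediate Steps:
w(j, K) = 66 + j**2 + 16*K (w(j, K) = (j**2 + 16*K) + 66 = 66 + j**2 + 16*K)
V(Y, m) = -6*Y
Q(z, L) = 576 (Q(z, L) = (6 - 6*5)**2 = (6 - 30)**2 = (-24)**2 = 576)
(-44795 - 28101)*((w(35, 29) - 13930) + Q(d, -63)) = (-44795 - 28101)*(((66 + 35**2 + 16*29) - 13930) + 576) = -72896*(((66 + 1225 + 464) - 13930) + 576) = -72896*((1755 - 13930) + 576) = -72896*(-12175 + 576) = -72896*(-11599) = 845520704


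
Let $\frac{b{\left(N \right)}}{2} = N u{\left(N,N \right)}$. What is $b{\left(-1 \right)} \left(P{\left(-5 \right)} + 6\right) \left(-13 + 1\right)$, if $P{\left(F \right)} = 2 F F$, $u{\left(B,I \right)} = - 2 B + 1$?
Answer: $4032$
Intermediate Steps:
$u{\left(B,I \right)} = 1 - 2 B$
$P{\left(F \right)} = 2 F^{2}$
$b{\left(N \right)} = 2 N \left(1 - 2 N\right)$
$b{\left(-1 \right)} \left(P{\left(-5 \right)} + 6\right) \left(-13 + 1\right) = 2 \left(-1\right) \left(1 - -2\right) \left(2 \left(-5\right)^{2} + 6\right) \left(-13 + 1\right) = 2 \left(-1\right) \left(1 + 2\right) \left(2 \cdot 25 + 6\right) \left(-12\right) = 2 \left(-1\right) 3 \left(50 + 6\right) \left(-12\right) = - 6 \cdot 56 \left(-12\right) = \left(-6\right) \left(-672\right) = 4032$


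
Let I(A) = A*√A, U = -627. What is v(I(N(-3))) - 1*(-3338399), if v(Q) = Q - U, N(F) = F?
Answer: 3339026 - 3*I*√3 ≈ 3.339e+6 - 5.1962*I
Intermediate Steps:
I(A) = A^(3/2)
v(Q) = 627 + Q (v(Q) = Q - 1*(-627) = Q + 627 = 627 + Q)
v(I(N(-3))) - 1*(-3338399) = (627 + (-3)^(3/2)) - 1*(-3338399) = (627 - 3*I*√3) + 3338399 = 3339026 - 3*I*√3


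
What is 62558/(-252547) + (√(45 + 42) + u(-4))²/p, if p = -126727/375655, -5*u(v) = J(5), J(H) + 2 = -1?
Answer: -41479092245218/160022618345 - 450786*√87/126727 ≈ -292.39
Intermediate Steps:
J(H) = -3 (J(H) = -2 - 1 = -3)
u(v) = ⅗ (u(v) = -⅕*(-3) = ⅗)
p = -126727/375655 (p = -126727*1/375655 = -126727/375655 ≈ -0.33735)
62558/(-252547) + (√(45 + 42) + u(-4))²/p = 62558/(-252547) + (√(45 + 42) + ⅗)²/(-126727/375655) = 62558*(-1/252547) + (√87 + ⅗)²*(-375655/126727) = -62558/252547 + (⅗ + √87)²*(-375655/126727) = -62558/252547 - 375655*(⅗ + √87)²/126727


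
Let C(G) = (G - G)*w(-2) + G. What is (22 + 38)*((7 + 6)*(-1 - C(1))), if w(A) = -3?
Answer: -1560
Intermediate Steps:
C(G) = G (C(G) = (G - G)*(-3) + G = 0*(-3) + G = 0 + G = G)
(22 + 38)*((7 + 6)*(-1 - C(1))) = (22 + 38)*((7 + 6)*(-1 - 1*1)) = 60*(13*(-1 - 1)) = 60*(13*(-2)) = 60*(-26) = -1560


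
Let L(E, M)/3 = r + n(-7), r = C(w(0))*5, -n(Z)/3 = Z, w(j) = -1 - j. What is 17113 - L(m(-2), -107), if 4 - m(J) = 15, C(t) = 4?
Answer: 16990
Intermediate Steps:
m(J) = -11 (m(J) = 4 - 1*15 = 4 - 15 = -11)
n(Z) = -3*Z
r = 20 (r = 4*5 = 20)
L(E, M) = 123 (L(E, M) = 3*(20 - 3*(-7)) = 3*(20 + 21) = 3*41 = 123)
17113 - L(m(-2), -107) = 17113 - 1*123 = 17113 - 123 = 16990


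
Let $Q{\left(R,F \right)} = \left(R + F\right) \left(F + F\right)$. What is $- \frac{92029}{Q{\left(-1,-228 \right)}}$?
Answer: $- \frac{92029}{104424} \approx -0.8813$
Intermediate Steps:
$Q{\left(R,F \right)} = 2 F \left(F + R\right)$ ($Q{\left(R,F \right)} = \left(F + R\right) 2 F = 2 F \left(F + R\right)$)
$- \frac{92029}{Q{\left(-1,-228 \right)}} = - \frac{92029}{2 \left(-228\right) \left(-228 - 1\right)} = - \frac{92029}{2 \left(-228\right) \left(-229\right)} = - \frac{92029}{104424}$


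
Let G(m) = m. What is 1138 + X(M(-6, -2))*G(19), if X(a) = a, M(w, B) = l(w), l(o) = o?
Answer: 1024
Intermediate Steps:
M(w, B) = w
1138 + X(M(-6, -2))*G(19) = 1138 - 6*19 = 1138 - 114 = 1024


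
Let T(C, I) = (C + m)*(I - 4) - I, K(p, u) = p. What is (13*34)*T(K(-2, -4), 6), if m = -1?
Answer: -5304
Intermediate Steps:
T(C, I) = -I + (-1 + C)*(-4 + I) (T(C, I) = (C - 1)*(I - 4) - I = (-1 + C)*(-4 + I) - I = -I + (-1 + C)*(-4 + I))
(13*34)*T(K(-2, -4), 6) = (13*34)*(4 - 4*(-2) - 2*6 - 2*6) = 442*(4 + 8 - 12 - 12) = 442*(-12) = -5304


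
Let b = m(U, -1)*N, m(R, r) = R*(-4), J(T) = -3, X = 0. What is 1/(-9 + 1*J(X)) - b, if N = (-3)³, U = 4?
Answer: -5185/12 ≈ -432.08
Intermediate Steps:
N = -27
m(R, r) = -4*R
b = 432 (b = -4*4*(-27) = -16*(-27) = 432)
1/(-9 + 1*J(X)) - b = 1/(-9 + 1*(-3)) - 1*432 = 1/(-9 - 3) - 432 = 1/(-12) - 432 = -1/12 - 432 = -5185/12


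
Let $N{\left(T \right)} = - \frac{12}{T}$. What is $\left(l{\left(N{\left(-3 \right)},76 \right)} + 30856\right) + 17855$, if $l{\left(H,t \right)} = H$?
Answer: $48715$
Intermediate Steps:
$\left(l{\left(N{\left(-3 \right)},76 \right)} + 30856\right) + 17855 = \left(- \frac{12}{-3} + 30856\right) + 17855 = \left(\left(-12\right) \left(- \frac{1}{3}\right) + 30856\right) + 17855 = \left(4 + 30856\right) + 17855 = 30860 + 17855 = 48715$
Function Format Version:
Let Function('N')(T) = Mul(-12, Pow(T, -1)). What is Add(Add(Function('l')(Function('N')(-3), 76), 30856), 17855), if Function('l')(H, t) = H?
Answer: 48715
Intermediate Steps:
Add(Add(Function('l')(Function('N')(-3), 76), 30856), 17855) = Add(Add(Mul(-12, Pow(-3, -1)), 30856), 17855) = Add(Add(Mul(-12, Rational(-1, 3)), 30856), 17855) = Add(Add(4, 30856), 17855) = Add(30860, 17855) = 48715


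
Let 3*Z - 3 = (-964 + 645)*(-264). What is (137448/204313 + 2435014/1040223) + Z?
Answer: 5967025540929613/212531081799 ≈ 28076.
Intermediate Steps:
Z = 28073 (Z = 1 + ((-964 + 645)*(-264))/3 = 1 + (-319*(-264))/3 = 1 + (⅓)*84216 = 1 + 28072 = 28073)
(137448/204313 + 2435014/1040223) + Z = (137448/204313 + 2435014/1040223) + 28073 = 640481586286/212531081799 + 28073 = 5967025540929613/212531081799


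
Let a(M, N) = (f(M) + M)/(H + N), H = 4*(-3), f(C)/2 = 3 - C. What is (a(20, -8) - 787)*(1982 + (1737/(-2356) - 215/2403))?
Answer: -5879610158905/3774312 ≈ -1.5578e+6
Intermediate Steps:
f(C) = 6 - 2*C (f(C) = 2*(3 - C) = 6 - 2*C)
H = -12
a(M, N) = (6 - M)/(-12 + N) (a(M, N) = ((6 - 2*M) + M)/(-12 + N) = (6 - M)/(-12 + N))
(a(20, -8) - 787)*(1982 + (1737/(-2356) - 215/2403)) = ((6 - 1*20)/(-12 - 8) - 787)*(1982 + (1737/(-2356) - 215/2403)) = ((6 - 20)/(-20) - 787)*(1982 + (1737*(-1/2356) - 215*1/2403)) = (-1/20*(-14) - 787)*(1982 + (-1737/2356 - 215/2403)) = (7/10 - 787)*(1982 - 4680551/5661468) = -7863/10*11216349025/5661468 = -5879610158905/3774312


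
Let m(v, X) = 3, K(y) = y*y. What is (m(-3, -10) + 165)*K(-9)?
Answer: 13608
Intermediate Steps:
K(y) = y**2
(m(-3, -10) + 165)*K(-9) = (3 + 165)*(-9)**2 = 168*81 = 13608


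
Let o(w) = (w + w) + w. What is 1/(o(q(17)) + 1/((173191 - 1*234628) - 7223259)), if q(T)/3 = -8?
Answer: -7284696/524498113 ≈ -0.013889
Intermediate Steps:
q(T) = -24 (q(T) = 3*(-8) = -24)
o(w) = 3*w (o(w) = 2*w + w = 3*w)
1/(o(q(17)) + 1/((173191 - 1*234628) - 7223259)) = 1/(3*(-24) + 1/((173191 - 1*234628) - 7223259)) = 1/(-72 + 1/((173191 - 234628) - 7223259)) = 1/(-72 + 1/(-61437 - 7223259)) = 1/(-72 + 1/(-7284696)) = 1/(-72 - 1/7284696) = 1/(-524498113/7284696) = -7284696/524498113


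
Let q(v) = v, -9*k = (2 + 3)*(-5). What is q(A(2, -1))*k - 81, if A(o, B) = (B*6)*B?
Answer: -193/3 ≈ -64.333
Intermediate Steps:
k = 25/9 (k = -(2 + 3)*(-5)/9 = -5*(-5)/9 = -1/9*(-25) = 25/9 ≈ 2.7778)
A(o, B) = 6*B**2 (A(o, B) = (6*B)*B = 6*B**2)
q(A(2, -1))*k - 81 = (6*(-1)**2)*(25/9) - 81 = (6*1)*(25/9) - 81 = 6*(25/9) - 81 = 50/3 - 81 = -193/3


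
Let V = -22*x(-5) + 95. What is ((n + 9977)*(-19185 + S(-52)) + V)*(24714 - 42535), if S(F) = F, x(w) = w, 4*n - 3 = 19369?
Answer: 5080626937835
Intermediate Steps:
n = 4843 (n = ¾ + (¼)*19369 = ¾ + 19369/4 = 4843)
V = 205 (V = -22*(-5) + 95 = 110 + 95 = 205)
((n + 9977)*(-19185 + S(-52)) + V)*(24714 - 42535) = ((4843 + 9977)*(-19185 - 52) + 205)*(24714 - 42535) = (14820*(-19237) + 205)*(-17821) = (-285092340 + 205)*(-17821) = -285092135*(-17821) = 5080626937835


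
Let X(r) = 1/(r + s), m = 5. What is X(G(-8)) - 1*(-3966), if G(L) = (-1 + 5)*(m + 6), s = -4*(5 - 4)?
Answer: 158641/40 ≈ 3966.0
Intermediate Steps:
s = -4 (s = -4*1 = -4)
G(L) = 44 (G(L) = (-1 + 5)*(5 + 6) = 4*11 = 44)
X(r) = 1/(-4 + r) (X(r) = 1/(r - 4) = 1/(-4 + r))
X(G(-8)) - 1*(-3966) = 1/(-4 + 44) - 1*(-3966) = 1/40 + 3966 = 158641/40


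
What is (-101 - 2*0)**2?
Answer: 10201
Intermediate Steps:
(-101 - 2*0)**2 = (-101 + 0)**2 = (-101)**2 = 10201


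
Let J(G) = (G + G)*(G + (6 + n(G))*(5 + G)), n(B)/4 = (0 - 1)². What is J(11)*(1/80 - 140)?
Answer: -21065319/40 ≈ -5.2663e+5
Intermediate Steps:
n(B) = 4 (n(B) = 4*(0 - 1)² = 4*(-1)² = 4*1 = 4)
J(G) = 2*G*(50 + 11*G) (J(G) = (G + G)*(G + (6 + 4)*(5 + G)) = (2*G)*(G + 10*(5 + G)) = (2*G)*(G + (50 + 10*G)) = (2*G)*(50 + 11*G) = 2*G*(50 + 11*G))
J(11)*(1/80 - 140) = (2*11*(50 + 11*11))*(1/80 - 140) = (2*11*(50 + 121))*(1/80 - 140) = (2*11*171)*(-11199/80) = 3762*(-11199/80) = -21065319/40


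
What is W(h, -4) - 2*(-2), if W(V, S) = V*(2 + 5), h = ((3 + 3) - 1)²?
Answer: 179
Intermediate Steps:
h = 25 (h = (6 - 1)² = 5² = 25)
W(V, S) = 7*V (W(V, S) = V*7 = 7*V)
W(h, -4) - 2*(-2) = 7*25 - 2*(-2) = 175 + 4 = 179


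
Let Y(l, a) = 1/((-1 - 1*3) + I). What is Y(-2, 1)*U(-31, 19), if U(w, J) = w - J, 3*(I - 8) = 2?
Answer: -75/7 ≈ -10.714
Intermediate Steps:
I = 26/3 (I = 8 + (⅓)*2 = 8 + ⅔ = 26/3 ≈ 8.6667)
Y(l, a) = 3/14 (Y(l, a) = 1/((-1 - 1*3) + 26/3) = 1/((-1 - 3) + 26/3) = 1/(-4 + 26/3) = 1/(14/3) = 3/14)
Y(-2, 1)*U(-31, 19) = 3*(-31 - 1*19)/14 = 3*(-31 - 19)/14 = (3/14)*(-50) = -75/7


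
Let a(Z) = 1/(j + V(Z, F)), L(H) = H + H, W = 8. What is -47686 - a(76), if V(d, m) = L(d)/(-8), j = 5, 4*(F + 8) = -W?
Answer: -667603/14 ≈ -47686.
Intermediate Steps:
L(H) = 2*H
F = -10 (F = -8 + (-1*8)/4 = -8 + (¼)*(-8) = -8 - 2 = -10)
V(d, m) = -d/4 (V(d, m) = (2*d)/(-8) = (2*d)*(-⅛) = -d/4)
a(Z) = 1/(5 - Z/4)
-47686 - a(76) = -47686 - (-4)/(-20 + 76) = -47686 - (-4)/56 = -47686 - 1*(-1/14) = -47686 + 1/14 = -667603/14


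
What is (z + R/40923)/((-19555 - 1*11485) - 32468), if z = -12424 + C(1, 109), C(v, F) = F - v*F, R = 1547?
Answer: 508425805/2598937884 ≈ 0.19563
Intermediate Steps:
C(v, F) = F - F*v
z = -12424 (z = -12424 + 109*(1 - 1*1) = -12424 + 109*(1 - 1) = -12424 + 109*0 = -12424 + 0 = -12424)
(z + R/40923)/((-19555 - 1*11485) - 32468) = (-12424 + 1547/40923)/((-19555 - 1*11485) - 32468) = (-12424 + 1547*(1/40923))/((-19555 - 11485) - 32468) = (-12424 + 1547/40923)/(-31040 - 32468) = -508425805/40923/(-63508) = -508425805/40923*(-1/63508) = 508425805/2598937884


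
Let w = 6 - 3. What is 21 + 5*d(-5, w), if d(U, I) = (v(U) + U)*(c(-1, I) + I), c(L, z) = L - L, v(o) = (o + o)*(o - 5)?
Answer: 1446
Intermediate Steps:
v(o) = 2*o*(-5 + o) (v(o) = (2*o)*(-5 + o) = 2*o*(-5 + o))
c(L, z) = 0
w = 3
d(U, I) = I*(U + 2*U*(-5 + U)) (d(U, I) = (2*U*(-5 + U) + U)*(0 + I) = (U + 2*U*(-5 + U))*I = I*(U + 2*U*(-5 + U)))
21 + 5*d(-5, w) = 21 + 5*(3*(-5)*(-9 + 2*(-5))) = 21 + 5*(3*(-5)*(-9 - 10)) = 21 + 5*(3*(-5)*(-19)) = 21 + 5*285 = 21 + 1425 = 1446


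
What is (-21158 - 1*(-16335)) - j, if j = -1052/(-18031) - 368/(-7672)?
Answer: -83399847261/17291729 ≈ -4823.1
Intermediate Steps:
j = 1838294/17291729 (j = -1052*(-1/18031) - 368*(-1/7672) = 1052/18031 + 46/959 = 1838294/17291729 ≈ 0.10631)
(-21158 - 1*(-16335)) - j = (-21158 - 1*(-16335)) - 1*1838294/17291729 = (-21158 + 16335) - 1838294/17291729 = -4823 - 1838294/17291729 = -83399847261/17291729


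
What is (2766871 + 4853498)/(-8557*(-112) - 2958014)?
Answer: -7620369/1999630 ≈ -3.8109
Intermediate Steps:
(2766871 + 4853498)/(-8557*(-112) - 2958014) = 7620369/(958384 - 2958014) = 7620369/(-1999630) = 7620369*(-1/1999630) = -7620369/1999630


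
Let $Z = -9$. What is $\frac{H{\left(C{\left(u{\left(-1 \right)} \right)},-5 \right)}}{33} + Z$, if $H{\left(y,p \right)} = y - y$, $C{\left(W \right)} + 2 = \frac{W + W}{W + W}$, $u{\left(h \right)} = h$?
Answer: $-9$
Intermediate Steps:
$C{\left(W \right)} = -1$ ($C{\left(W \right)} = -2 + \frac{W + W}{W + W} = -2 + \frac{2 W}{2 W} = -2 + 2 W \frac{1}{2 W} = -2 + 1 = -1$)
$H{\left(y,p \right)} = 0$
$\frac{H{\left(C{\left(u{\left(-1 \right)} \right)},-5 \right)}}{33} + Z = \frac{0}{33} - 9 = 0 \cdot \frac{1}{33} - 9 = 0 - 9 = -9$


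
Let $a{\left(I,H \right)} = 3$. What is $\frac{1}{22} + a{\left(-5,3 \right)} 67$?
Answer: $\frac{4423}{22} \approx 201.05$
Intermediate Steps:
$\frac{1}{22} + a{\left(-5,3 \right)} 67 = \frac{1}{22} + 3 \cdot 67 = \frac{1}{22} + 201 = \frac{4423}{22}$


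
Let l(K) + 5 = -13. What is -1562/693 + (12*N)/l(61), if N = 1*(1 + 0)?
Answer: -184/63 ≈ -2.9206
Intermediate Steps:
l(K) = -18 (l(K) = -5 - 13 = -18)
N = 1 (N = 1*1 = 1)
-1562/693 + (12*N)/l(61) = -1562/693 + (12*1)/(-18) = -1562*1/693 + 12*(-1/18) = -142/63 - ⅔ = -184/63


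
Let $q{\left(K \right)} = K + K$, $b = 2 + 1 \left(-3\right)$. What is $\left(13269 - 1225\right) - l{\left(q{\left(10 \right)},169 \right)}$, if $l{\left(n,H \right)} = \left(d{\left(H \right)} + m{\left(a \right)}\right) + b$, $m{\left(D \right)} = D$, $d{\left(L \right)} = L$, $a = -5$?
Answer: $11881$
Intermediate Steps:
$b = -1$ ($b = 2 - 3 = -1$)
$q{\left(K \right)} = 2 K$
$l{\left(n,H \right)} = -6 + H$ ($l{\left(n,H \right)} = \left(H - 5\right) - 1 = \left(-5 + H\right) - 1 = -6 + H$)
$\left(13269 - 1225\right) - l{\left(q{\left(10 \right)},169 \right)} = \left(13269 - 1225\right) - \left(-6 + 169\right) = 12044 - 163 = 11881$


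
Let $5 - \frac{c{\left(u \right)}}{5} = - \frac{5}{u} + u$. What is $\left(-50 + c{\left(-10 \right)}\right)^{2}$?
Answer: $\frac{2025}{4} \approx 506.25$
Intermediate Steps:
$c{\left(u \right)} = 25 - 5 u + \frac{25}{u}$ ($c{\left(u \right)} = 25 - 5 \left(- \frac{5}{u} + u\right) = 25 - 5 \left(u - \frac{5}{u}\right) = 25 - \left(- \frac{25}{u} + 5 u\right) = 25 - 5 u + \frac{25}{u}$)
$\left(-50 + c{\left(-10 \right)}\right)^{2} = \left(-50 + \left(25 - -50 + \frac{25}{-10}\right)\right)^{2} = \left(-50 + \left(25 + 50 + 25 \left(- \frac{1}{10}\right)\right)\right)^{2} = \left(-50 + \left(25 + 50 - \frac{5}{2}\right)\right)^{2} = \left(-50 + \frac{145}{2}\right)^{2} = \left(\frac{45}{2}\right)^{2} = \frac{2025}{4}$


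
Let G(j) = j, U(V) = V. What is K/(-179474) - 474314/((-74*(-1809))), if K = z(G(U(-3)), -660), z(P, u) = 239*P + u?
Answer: -42471348677/12012733242 ≈ -3.5355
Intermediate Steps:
z(P, u) = u + 239*P
K = -1377 (K = -660 + 239*(-3) = -660 - 717 = -1377)
K/(-179474) - 474314/((-74*(-1809))) = -1377/(-179474) - 474314/((-74*(-1809))) = -1377*(-1/179474) - 474314/133866 = 1377/179474 - 474314*1/133866 = 1377/179474 - 237157/66933 = -42471348677/12012733242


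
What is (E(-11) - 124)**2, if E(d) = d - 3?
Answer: 19044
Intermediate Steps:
E(d) = -3 + d
(E(-11) - 124)**2 = ((-3 - 11) - 124)**2 = (-14 - 124)**2 = (-138)**2 = 19044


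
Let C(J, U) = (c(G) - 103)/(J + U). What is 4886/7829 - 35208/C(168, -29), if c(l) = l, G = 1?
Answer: 6385822570/133093 ≈ 47980.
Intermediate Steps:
C(J, U) = -102/(J + U) (C(J, U) = (1 - 103)/(J + U) = -102/(J + U))
4886/7829 - 35208/C(168, -29) = 4886/7829 - 35208/((-102/(168 - 29))) = 4886*(1/7829) - 35208/((-102/139)) = 4886/7829 - 35208/((-102*1/139)) = 4886/7829 - 35208/(-102/139) = 4886/7829 - 35208*(-139/102) = 4886/7829 + 815652/17 = 6385822570/133093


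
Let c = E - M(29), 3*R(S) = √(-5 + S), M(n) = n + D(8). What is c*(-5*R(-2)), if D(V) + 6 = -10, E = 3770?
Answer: -18785*I*√7/3 ≈ -16567.0*I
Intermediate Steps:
D(V) = -16 (D(V) = -6 - 10 = -16)
M(n) = -16 + n (M(n) = n - 16 = -16 + n)
R(S) = √(-5 + S)/3
c = 3757 (c = 3770 - (-16 + 29) = 3770 - 1*13 = 3770 - 13 = 3757)
c*(-5*R(-2)) = 3757*(-5*√(-5 - 2)/3) = 3757*(-5*√(-7)/3) = 3757*(-5*I*√7/3) = -18785*I*√7/3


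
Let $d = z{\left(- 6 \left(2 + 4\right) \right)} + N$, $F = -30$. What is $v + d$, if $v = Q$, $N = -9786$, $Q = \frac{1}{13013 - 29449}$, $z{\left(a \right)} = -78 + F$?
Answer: $- \frac{162617785}{16436} \approx -9894.0$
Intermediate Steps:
$z{\left(a \right)} = -108$ ($z{\left(a \right)} = -78 - 30 = -108$)
$Q = - \frac{1}{16436}$ ($Q = \frac{1}{-16436} = - \frac{1}{16436} \approx -6.0842 \cdot 10^{-5}$)
$v = - \frac{1}{16436} \approx -6.0842 \cdot 10^{-5}$
$d = -9894$ ($d = -108 - 9786 = -9894$)
$v + d = - \frac{1}{16436} - 9894 = - \frac{162617785}{16436}$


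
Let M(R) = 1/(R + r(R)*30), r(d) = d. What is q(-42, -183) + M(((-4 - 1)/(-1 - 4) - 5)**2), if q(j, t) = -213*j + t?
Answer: 4346449/496 ≈ 8763.0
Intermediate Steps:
q(j, t) = t - 213*j
M(R) = 1/(31*R) (M(R) = 1/(R + R*30) = 1/(R + 30*R) = 1/(31*R))
q(-42, -183) + M(((-4 - 1)/(-1 - 4) - 5)**2) = (-183 - 213*(-42)) + 1/(31*(((-4 - 1)/(-1 - 4) - 5)**2)) = (-183 + 8946) + 1/(31*((-5/(-5) - 5)**2)) = 8763 + 1/(31*((-5*(-1/5) - 5)**2)) = 8763 + 1/(31*((1 - 5)**2)) = 8763 + 1/(31*((-4)**2)) = 8763 + (1/31)/16 = 8763 + (1/31)*(1/16) = 8763 + 1/496 = 4346449/496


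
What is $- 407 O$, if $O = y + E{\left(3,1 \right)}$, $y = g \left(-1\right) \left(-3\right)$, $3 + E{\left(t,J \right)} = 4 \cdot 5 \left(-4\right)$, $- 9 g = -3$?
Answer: $33374$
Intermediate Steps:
$g = \frac{1}{3}$ ($g = \left(- \frac{1}{9}\right) \left(-3\right) = \frac{1}{3} \approx 0.33333$)
$E{\left(t,J \right)} = -83$ ($E{\left(t,J \right)} = -3 + 4 \cdot 5 \left(-4\right) = -3 + 20 \left(-4\right) = -3 - 80 = -83$)
$y = 1$ ($y = \frac{1}{3} \left(-1\right) \left(-3\right) = \left(- \frac{1}{3}\right) \left(-3\right) = 1$)
$O = -82$ ($O = 1 - 83 = -82$)
$- 407 O = \left(-407\right) \left(-82\right) = 33374$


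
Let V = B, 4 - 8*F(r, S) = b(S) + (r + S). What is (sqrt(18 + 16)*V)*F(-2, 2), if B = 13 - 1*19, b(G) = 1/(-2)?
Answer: -27*sqrt(34)/8 ≈ -19.679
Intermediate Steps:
b(G) = -1/2
F(r, S) = 9/16 - S/8 - r/8 (F(r, S) = 1/2 - (-1/2 + (r + S))/8 = 1/2 - (-1/2 + (S + r))/8 = 1/2 - (-1/2 + S + r)/8 = 1/2 + (1/16 - S/8 - r/8) = 9/16 - S/8 - r/8)
B = -6 (B = 13 - 19 = -6)
V = -6
(sqrt(18 + 16)*V)*F(-2, 2) = (sqrt(18 + 16)*(-6))*(9/16 - 1/8*2 - 1/8*(-2)) = (sqrt(34)*(-6))*(9/16 - 1/4 + 1/4) = -6*sqrt(34)*(9/16) = -27*sqrt(34)/8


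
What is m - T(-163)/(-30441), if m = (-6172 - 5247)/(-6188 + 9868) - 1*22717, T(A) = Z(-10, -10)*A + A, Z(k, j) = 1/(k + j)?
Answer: -2545171940587/112022880 ≈ -22720.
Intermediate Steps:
Z(k, j) = 1/(j + k)
T(A) = 19*A/20 (T(A) = A/(-10 - 10) + A = A/(-20) + A = -A/20 + A = 19*A/20)
m = -83609979/3680 (m = -11419/3680 - 22717 = -83609979/3680 ≈ -22720.)
m - T(-163)/(-30441) = -83609979/3680 - (19/20)*(-163)/(-30441) = -83609979/3680 - (-3097)*(-1)/(20*30441) = -83609979/3680 - 1*3097/608820 = -83609979/3680 - 3097/608820 = -2545171940587/112022880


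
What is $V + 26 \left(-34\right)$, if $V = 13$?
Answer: $-871$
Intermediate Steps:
$V + 26 \left(-34\right) = 13 + 26 \left(-34\right) = 13 - 884 = -871$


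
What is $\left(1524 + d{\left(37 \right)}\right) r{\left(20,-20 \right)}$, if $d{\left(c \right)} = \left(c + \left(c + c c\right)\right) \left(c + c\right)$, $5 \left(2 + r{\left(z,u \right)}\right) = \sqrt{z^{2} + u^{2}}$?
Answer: $-216612 + 433224 \sqrt{2} \approx 3.9606 \cdot 10^{5}$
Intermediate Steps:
$r{\left(z,u \right)} = -2 + \frac{\sqrt{u^{2} + z^{2}}}{5}$ ($r{\left(z,u \right)} = -2 + \frac{\sqrt{z^{2} + u^{2}}}{5} = -2 + \frac{\sqrt{u^{2} + z^{2}}}{5}$)
$d{\left(c \right)} = 2 c \left(c^{2} + 2 c\right)$ ($d{\left(c \right)} = \left(c + \left(c + c^{2}\right)\right) 2 c = \left(c^{2} + 2 c\right) 2 c = 2 c \left(c^{2} + 2 c\right)$)
$\left(1524 + d{\left(37 \right)}\right) r{\left(20,-20 \right)} = \left(1524 + 2 \cdot 37^{2} \left(2 + 37\right)\right) \left(-2 + \frac{\sqrt{\left(-20\right)^{2} + 20^{2}}}{5}\right) = \left(1524 + 2 \cdot 1369 \cdot 39\right) \left(-2 + \frac{\sqrt{400 + 400}}{5}\right) = \left(1524 + 106782\right) \left(-2 + \frac{\sqrt{800}}{5}\right) = 108306 \left(-2 + \frac{20 \sqrt{2}}{5}\right) = 108306 \left(-2 + 4 \sqrt{2}\right) = -216612 + 433224 \sqrt{2}$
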